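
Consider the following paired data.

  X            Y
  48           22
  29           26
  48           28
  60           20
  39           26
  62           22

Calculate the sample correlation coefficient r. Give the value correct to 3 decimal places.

n = 6, ΣX = 286, ΣY = 144, ΣX² = 14414, ΣY² = 3504, ΣXY = 6732
nΣXY − ΣXΣY = 40392 − 41184 = -792
nΣX² − (ΣX)² = 86484 − 81796 = 4688; nΣY² − (ΣY)² = 21024 − 20736 = 288
r = -792 / √(4688 × 288) = -792 / 1161.9570 ≈ -0.682

-0.682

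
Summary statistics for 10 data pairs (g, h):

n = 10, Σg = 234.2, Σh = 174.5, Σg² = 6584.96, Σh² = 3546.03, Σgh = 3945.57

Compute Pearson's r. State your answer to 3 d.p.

r = (nΣgh − ΣgΣh) / √[(nΣg² − (Σg)²)(nΣh² − (Σh)²)]
Numerator: 10×3945.57 − 234.2×174.5 = -1412.2
Denominator: √[(65849.6 − 54849.64)(35460.3 − 30450.25)] = √[10999.96 × 5010.05] = 7423.6345
r = -1412.2 / 7423.6345 ≈ -0.190

-0.190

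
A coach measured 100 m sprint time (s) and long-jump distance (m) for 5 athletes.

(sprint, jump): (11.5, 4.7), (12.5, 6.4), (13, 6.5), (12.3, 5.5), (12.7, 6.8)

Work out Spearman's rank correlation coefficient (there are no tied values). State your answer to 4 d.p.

Rank sprint: 1, 3, 5, 2, 4
Rank jump: 1, 3, 4, 2, 5
d = rank(sprint) − rank(jump): 0, 0, 1, 0, -1; Σd² = 2
ρ = 1 − 6Σd² / [n(n²−1)] = 1 − 6×2 / (5×24) = 1 − 12/120 ≈ 0.9000

0.9000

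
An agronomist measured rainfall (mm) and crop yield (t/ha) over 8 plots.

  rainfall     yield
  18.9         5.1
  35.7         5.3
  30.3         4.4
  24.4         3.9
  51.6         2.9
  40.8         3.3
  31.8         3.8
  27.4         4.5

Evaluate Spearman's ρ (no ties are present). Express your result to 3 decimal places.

Rank rainfall: 1, 6, 4, 2, 8, 7, 5, 3
Rank yield: 7, 8, 5, 4, 1, 2, 3, 6
d = rank(rainfall) − rank(yield): -6, -2, -1, -2, 7, 5, 2, -3; Σd² = 132
ρ = 1 − 6Σd² / [n(n²−1)] = 1 − 6×132 / (8×63) = 1 − 792/504 ≈ -0.571

-0.571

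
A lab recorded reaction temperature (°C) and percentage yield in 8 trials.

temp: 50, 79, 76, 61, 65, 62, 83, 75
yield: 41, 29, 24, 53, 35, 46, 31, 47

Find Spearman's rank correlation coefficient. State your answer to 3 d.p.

Rank temp: 1, 7, 6, 2, 4, 3, 8, 5
Rank yield: 5, 2, 1, 8, 4, 6, 3, 7
d = rank(temp) − rank(yield): -4, 5, 5, -6, 0, -3, 5, -2; Σd² = 140
ρ = 1 − 6Σd² / [n(n²−1)] = 1 − 6×140 / (8×63) = 1 − 840/504 ≈ -0.667

-0.667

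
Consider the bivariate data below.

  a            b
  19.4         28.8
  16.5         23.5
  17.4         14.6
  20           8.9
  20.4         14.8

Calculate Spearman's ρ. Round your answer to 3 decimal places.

Rank a: 3, 1, 2, 4, 5
Rank b: 5, 4, 2, 1, 3
d = rank(a) − rank(b): -2, -3, 0, 3, 2; Σd² = 26
ρ = 1 − 6Σd² / [n(n²−1)] = 1 − 6×26 / (5×24) = 1 − 156/120 ≈ -0.300

-0.300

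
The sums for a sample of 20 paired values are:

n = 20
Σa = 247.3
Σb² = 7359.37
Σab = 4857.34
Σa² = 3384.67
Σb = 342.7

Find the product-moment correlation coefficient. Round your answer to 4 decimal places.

0.8891

r = (nΣab − ΣaΣb) / √[(nΣa² − (Σa)²)(nΣb² − (Σb)²)]
Numerator: 20×4857.34 − 247.3×342.7 = 12397.09
Denominator: √[(67693.4 − 61157.29)(147187.4 − 117443.29)] = √[6536.11 × 29744.11] = 13943.1264
r = 12397.09 / 13943.1264 ≈ 0.8891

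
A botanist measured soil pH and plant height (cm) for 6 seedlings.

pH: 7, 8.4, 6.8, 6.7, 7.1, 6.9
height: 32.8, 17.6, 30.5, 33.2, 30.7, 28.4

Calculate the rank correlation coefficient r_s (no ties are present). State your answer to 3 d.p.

Rank pH: 4, 6, 2, 1, 5, 3
Rank height: 5, 1, 3, 6, 4, 2
d = rank(pH) − rank(height): -1, 5, -1, -5, 1, 1; Σd² = 54
ρ = 1 − 6Σd² / [n(n²−1)] = 1 − 6×54 / (6×35) = 1 − 324/210 ≈ -0.543

-0.543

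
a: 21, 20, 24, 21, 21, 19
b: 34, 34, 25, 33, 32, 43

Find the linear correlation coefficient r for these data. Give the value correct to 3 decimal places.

n = 6, Σa = 126, Σb = 201, Σa² = 2660, Σb² = 6899, Σab = 4176
nΣab − ΣaΣb = 25056 − 25326 = -270
nΣa² − (Σa)² = 15960 − 15876 = 84; nΣb² − (Σb)² = 41394 − 40401 = 993
r = -270 / √(84 × 993) = -270 / 288.8114 ≈ -0.935

-0.935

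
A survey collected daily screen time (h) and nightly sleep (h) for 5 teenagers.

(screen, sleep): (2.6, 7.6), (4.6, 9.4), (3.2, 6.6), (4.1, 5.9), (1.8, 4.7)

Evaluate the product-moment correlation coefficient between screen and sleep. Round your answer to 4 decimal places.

0.6589

n = 5, Σx = 16.3, Σy = 34.2, Σx² = 58.21, Σy² = 246.58, Σxy = 116.77
nΣxy − ΣxΣy = 583.85 − 557.46 = 26.39
nΣx² − (Σx)² = 291.05 − 265.69 = 25.36; nΣy² − (Σy)² = 1232.9 − 1169.64 = 63.26
r = 26.39 / √(25.36 × 63.26) = 26.39 / 40.0534 ≈ 0.6589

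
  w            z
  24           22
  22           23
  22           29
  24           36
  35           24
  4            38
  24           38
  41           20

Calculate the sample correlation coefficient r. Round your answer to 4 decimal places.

n = 8, Σw = 196, Σz = 230, Σw² = 5618, Σz² = 7014, Σwz = 5260
nΣwz − ΣwΣz = 42080 − 45080 = -3000
nΣw² − (Σw)² = 44944 − 38416 = 6528; nΣz² − (Σz)² = 56112 − 52900 = 3212
r = -3000 / √(6528 × 3212) = -3000 / 4579.0759 ≈ -0.6552

-0.6552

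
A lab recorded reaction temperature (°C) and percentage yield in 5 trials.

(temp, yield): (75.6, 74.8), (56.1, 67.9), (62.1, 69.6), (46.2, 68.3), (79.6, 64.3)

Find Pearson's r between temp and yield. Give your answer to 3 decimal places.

n = 5, Σx = 319.6, Σy = 344.9, Σx² = 21189.58, Σy² = 23848.99, Σxy = 22059.97
nΣxy − ΣxΣy = 110299.85 − 110230.04 = 69.81
nΣx² − (Σx)² = 105947.9 − 102144.16 = 3803.74; nΣy² − (Σy)² = 119244.95 − 118956.01 = 288.94
r = 69.81 / √(3803.74 × 288.94) = 69.81 / 1048.3571 ≈ 0.067

0.067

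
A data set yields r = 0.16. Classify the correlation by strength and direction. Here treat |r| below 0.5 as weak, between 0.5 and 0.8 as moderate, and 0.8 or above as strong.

r = 0.16 > 0 so the relationship is positive.
|r| = 0.16, which falls in the weak range.

weak positive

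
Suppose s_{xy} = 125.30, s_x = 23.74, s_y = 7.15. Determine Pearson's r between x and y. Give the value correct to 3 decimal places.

0.738

r = Cov(x,y) / (s_x · s_y) = 125.30 / (23.74 × 7.15)
  = 125.30 / 169.7410 ≈ 0.738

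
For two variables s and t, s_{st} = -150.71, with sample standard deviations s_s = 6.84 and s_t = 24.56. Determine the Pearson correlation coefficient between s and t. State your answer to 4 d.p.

r = Cov(s,t) / (s_s · s_t) = -150.71 / (6.84 × 24.56)
  = -150.71 / 167.9904 ≈ -0.8971

-0.8971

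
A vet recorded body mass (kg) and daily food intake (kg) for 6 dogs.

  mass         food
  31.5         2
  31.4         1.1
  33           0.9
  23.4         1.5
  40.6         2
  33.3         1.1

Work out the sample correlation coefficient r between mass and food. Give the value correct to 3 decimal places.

0.246

n = 6, Σx = 193.2, Σy = 8.6, Σx² = 6372.02, Σy² = 13.48, Σxy = 280.17
nΣxy − ΣxΣy = 1681.02 − 1661.52 = 19.5
nΣx² − (Σx)² = 38232.12 − 37326.24 = 905.88; nΣy² − (Σy)² = 80.88 − 73.96 = 6.92
r = 19.5 / √(905.88 × 6.92) = 19.5 / 79.1751 ≈ 0.246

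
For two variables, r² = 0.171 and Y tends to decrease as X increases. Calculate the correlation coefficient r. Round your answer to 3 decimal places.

-0.414

|r| = √0.171 = 0.414
The association is negative, so r = −0.414.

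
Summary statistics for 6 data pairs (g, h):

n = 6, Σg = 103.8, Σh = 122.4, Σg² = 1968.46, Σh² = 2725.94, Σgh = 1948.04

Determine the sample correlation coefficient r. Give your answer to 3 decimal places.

r = (nΣgh − ΣgΣh) / √[(nΣg² − (Σg)²)(nΣh² − (Σh)²)]
Numerator: 6×1948.04 − 103.8×122.4 = -1016.88
Denominator: √[(11810.76 − 10774.44)(16355.64 − 14981.76)] = √[1036.32 × 1373.88] = 1193.2222
r = -1016.88 / 1193.2222 ≈ -0.852

-0.852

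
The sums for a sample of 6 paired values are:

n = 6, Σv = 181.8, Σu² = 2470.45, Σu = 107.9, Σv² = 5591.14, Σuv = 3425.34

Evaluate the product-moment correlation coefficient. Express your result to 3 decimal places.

r = (nΣuv − ΣuΣv) / √[(nΣu² − (Σu)²)(nΣv² − (Σv)²)]
Numerator: 6×3425.34 − 107.9×181.8 = 935.82
Denominator: √[(14822.7 − 11642.41)(33546.84 − 33051.24)] = √[3180.29 × 495.6] = 1255.4488
r = 935.82 / 1255.4488 ≈ 0.745

0.745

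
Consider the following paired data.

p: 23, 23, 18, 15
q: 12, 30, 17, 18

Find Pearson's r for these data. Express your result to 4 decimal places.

0.2351

n = 4, Σp = 79, Σq = 77, Σp² = 1607, Σq² = 1657, Σpq = 1542
nΣpq − ΣpΣq = 6168 − 6083 = 85
nΣp² − (Σp)² = 6428 − 6241 = 187; nΣq² − (Σq)² = 6628 − 5929 = 699
r = 85 / √(187 × 699) = 85 / 361.5425 ≈ 0.2351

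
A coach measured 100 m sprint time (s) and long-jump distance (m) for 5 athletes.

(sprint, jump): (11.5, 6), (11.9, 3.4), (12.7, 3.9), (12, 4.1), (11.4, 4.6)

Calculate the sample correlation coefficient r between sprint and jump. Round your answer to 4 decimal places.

n = 5, Σx = 59.5, Σy = 22, Σx² = 709.11, Σy² = 100.74, Σxy = 260.63
nΣxy − ΣxΣy = 1303.15 − 1309 = -5.85
nΣx² − (Σx)² = 3545.55 − 3540.25 = 5.3; nΣy² − (Σy)² = 503.7 − 484 = 19.7
r = -5.85 / √(5.3 × 19.7) = -5.85 / 10.2181 ≈ -0.5725

-0.5725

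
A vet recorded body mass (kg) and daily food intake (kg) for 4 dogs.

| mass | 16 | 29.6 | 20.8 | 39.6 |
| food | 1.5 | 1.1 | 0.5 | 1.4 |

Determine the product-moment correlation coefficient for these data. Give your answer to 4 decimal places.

n = 4, Σx = 106, Σy = 4.5, Σx² = 3132.96, Σy² = 5.67, Σxy = 122.4
nΣxy − ΣxΣy = 489.6 − 477 = 12.6
nΣx² − (Σx)² = 12531.84 − 11236 = 1295.84; nΣy² − (Σy)² = 22.68 − 20.25 = 2.43
r = 12.6 / √(1295.84 × 2.43) = 12.6 / 56.1150 ≈ 0.2245

0.2245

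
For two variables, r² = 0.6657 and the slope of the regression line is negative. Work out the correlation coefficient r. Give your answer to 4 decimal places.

-0.8159

|r| = √0.6657 = 0.8159
The association is negative, so r = −0.8159.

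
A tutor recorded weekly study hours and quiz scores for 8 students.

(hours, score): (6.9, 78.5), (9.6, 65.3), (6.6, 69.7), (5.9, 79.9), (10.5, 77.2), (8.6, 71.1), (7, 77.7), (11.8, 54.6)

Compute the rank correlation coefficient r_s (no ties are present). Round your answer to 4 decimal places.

Rank hours: 3, 6, 2, 1, 7, 5, 4, 8
Rank score: 7, 2, 3, 8, 5, 4, 6, 1
d = rank(hours) − rank(score): -4, 4, -1, -7, 2, 1, -2, 7; Σd² = 140
ρ = 1 − 6Σd² / [n(n²−1)] = 1 − 6×140 / (8×63) = 1 − 840/504 ≈ -0.6667

-0.6667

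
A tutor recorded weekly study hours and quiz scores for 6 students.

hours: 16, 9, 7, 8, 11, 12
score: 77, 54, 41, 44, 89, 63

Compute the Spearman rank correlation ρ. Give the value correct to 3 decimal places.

0.829

Rank hours: 6, 3, 1, 2, 4, 5
Rank score: 5, 3, 1, 2, 6, 4
d = rank(hours) − rank(score): 1, 0, 0, 0, -2, 1; Σd² = 6
ρ = 1 − 6Σd² / [n(n²−1)] = 1 − 6×6 / (6×35) = 1 − 36/210 ≈ 0.829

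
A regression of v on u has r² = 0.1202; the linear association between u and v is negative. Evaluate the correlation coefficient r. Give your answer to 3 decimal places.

-0.347

|r| = √0.1202 = 0.347
The association is negative, so r = −0.347.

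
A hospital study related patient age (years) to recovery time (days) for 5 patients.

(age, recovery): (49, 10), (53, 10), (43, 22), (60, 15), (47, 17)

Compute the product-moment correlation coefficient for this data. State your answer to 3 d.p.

-0.493

n = 5, Σx = 252, Σy = 74, Σx² = 12868, Σy² = 1198, Σxy = 3665
nΣxy − ΣxΣy = 18325 − 18648 = -323
nΣx² − (Σx)² = 64340 − 63504 = 836; nΣy² − (Σy)² = 5990 − 5476 = 514
r = -323 / √(836 × 514) = -323 / 655.5181 ≈ -0.493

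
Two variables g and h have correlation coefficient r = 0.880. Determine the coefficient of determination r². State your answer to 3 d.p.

r² = (0.880)² = 0.774

0.774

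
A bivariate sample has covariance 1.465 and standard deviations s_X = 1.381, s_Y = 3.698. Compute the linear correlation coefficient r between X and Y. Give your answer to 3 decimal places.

0.287

r = Cov(X,Y) / (s_X · s_Y) = 1.465 / (1.381 × 3.698)
  = 1.465 / 5.1069 ≈ 0.287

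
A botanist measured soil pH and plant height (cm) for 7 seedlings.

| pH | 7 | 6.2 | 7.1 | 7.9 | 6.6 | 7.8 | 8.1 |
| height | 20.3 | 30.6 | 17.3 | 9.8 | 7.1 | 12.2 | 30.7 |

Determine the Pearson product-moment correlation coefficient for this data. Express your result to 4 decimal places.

-0.1060

n = 7, Σx = 50.7, Σy = 128, Σx² = 370.27, Σy² = 2885.52, Σxy = 922.76
nΣxy − ΣxΣy = 6459.32 − 6489.6 = -30.28
nΣx² − (Σx)² = 2591.89 − 2570.49 = 21.4; nΣy² − (Σy)² = 20198.64 − 16384 = 3814.64
r = -30.28 / √(21.4 × 3814.64) = -30.28 / 285.7154 ≈ -0.1060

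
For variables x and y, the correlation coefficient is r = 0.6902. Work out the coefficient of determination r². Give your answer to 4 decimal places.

r² = (0.6902)² = 0.4764

0.4764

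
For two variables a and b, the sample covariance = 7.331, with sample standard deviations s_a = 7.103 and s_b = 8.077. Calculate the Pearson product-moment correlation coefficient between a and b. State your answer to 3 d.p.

0.128

r = Cov(a,b) / (s_a · s_b) = 7.331 / (7.103 × 8.077)
  = 7.331 / 57.3709 ≈ 0.128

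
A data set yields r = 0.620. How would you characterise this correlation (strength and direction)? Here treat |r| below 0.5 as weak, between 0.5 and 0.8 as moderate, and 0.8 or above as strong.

r = 0.620 > 0 so the relationship is positive.
|r| = 0.620, which falls in the moderate range.

moderate positive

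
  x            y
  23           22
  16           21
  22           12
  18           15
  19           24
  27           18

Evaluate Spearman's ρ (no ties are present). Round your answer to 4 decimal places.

Rank x: 5, 1, 4, 2, 3, 6
Rank y: 5, 4, 1, 2, 6, 3
d = rank(x) − rank(y): 0, -3, 3, 0, -3, 3; Σd² = 36
ρ = 1 − 6Σd² / [n(n²−1)] = 1 − 6×36 / (6×35) = 1 − 216/210 ≈ -0.0286

-0.0286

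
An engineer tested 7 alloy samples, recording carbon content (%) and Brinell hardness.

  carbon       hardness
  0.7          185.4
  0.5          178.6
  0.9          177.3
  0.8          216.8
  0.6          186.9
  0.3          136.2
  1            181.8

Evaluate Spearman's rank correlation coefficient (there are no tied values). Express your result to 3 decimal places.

Rank carbon: 4, 2, 6, 5, 3, 1, 7
Rank hardness: 5, 3, 2, 7, 6, 1, 4
d = rank(carbon) − rank(hardness): -1, -1, 4, -2, -3, 0, 3; Σd² = 40
ρ = 1 − 6Σd² / [n(n²−1)] = 1 − 6×40 / (7×48) = 1 − 240/336 ≈ 0.286

0.286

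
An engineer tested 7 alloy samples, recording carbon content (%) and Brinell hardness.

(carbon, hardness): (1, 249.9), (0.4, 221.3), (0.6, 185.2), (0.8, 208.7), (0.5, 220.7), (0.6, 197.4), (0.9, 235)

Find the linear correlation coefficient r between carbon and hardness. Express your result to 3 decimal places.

0.544

n = 7, Σx = 4.8, Σy = 1518.2, Σx² = 3.58, Σy² = 332178.68, Σxy = 1056.79
nΣxy − ΣxΣy = 7397.53 − 7287.36 = 110.17
nΣx² − (Σx)² = 25.06 − 23.04 = 2.02; nΣy² − (Σy)² = 2325250.76 − 2304931.24 = 20319.52
r = 110.17 / √(2.02 × 20319.52) = 110.17 / 202.5967 ≈ 0.544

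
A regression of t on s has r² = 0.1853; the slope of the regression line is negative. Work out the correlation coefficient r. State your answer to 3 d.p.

|r| = √0.1853 = 0.430
The association is negative, so r = −0.430.

-0.430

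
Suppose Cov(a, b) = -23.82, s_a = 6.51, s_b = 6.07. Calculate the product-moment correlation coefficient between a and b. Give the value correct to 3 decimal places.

r = Cov(a,b) / (s_a · s_b) = -23.82 / (6.51 × 6.07)
  = -23.82 / 39.5157 ≈ -0.603

-0.603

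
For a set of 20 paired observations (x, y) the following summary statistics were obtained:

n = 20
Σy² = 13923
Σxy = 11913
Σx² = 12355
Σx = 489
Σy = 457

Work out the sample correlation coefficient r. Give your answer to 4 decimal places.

r = (nΣxy − ΣxΣy) / √[(nΣx² − (Σx)²)(nΣy² − (Σy)²)]
Numerator: 20×11913 − 489×457 = 14787
Denominator: √[(247100 − 239121)(278460 − 208849)] = √[7979 × 69611] = 23567.4812
r = 14787 / 23567.4812 ≈ 0.6274

0.6274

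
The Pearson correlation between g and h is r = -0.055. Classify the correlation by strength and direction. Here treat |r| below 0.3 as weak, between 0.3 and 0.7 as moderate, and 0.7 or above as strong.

r = -0.055 < 0 so the relationship is negative.
|r| = 0.055, which falls in the weak range.

weak negative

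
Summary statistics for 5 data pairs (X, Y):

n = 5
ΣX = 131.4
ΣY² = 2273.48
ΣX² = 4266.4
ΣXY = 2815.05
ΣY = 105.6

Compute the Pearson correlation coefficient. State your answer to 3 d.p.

0.213

r = (nΣXY − ΣXΣY) / √[(nΣX² − (ΣX)²)(nΣY² − (ΣY)²)]
Numerator: 5×2815.05 − 131.4×105.6 = 199.41
Denominator: √[(21332 − 17265.96)(11367.4 − 11151.36)] = √[4066.04 × 216.04] = 937.2445
r = 199.41 / 937.2445 ≈ 0.213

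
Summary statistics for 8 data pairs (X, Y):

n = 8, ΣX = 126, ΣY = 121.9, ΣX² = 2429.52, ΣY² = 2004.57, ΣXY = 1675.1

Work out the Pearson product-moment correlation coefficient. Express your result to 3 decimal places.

r = (nΣXY − ΣXΣY) / √[(nΣX² − (ΣX)²)(nΣY² − (ΣY)²)]
Numerator: 8×1675.1 − 126×121.9 = -1958.6
Denominator: √[(19436.16 − 15876)(16036.56 − 14859.61)] = √[3560.16 × 1176.95] = 2046.9808
r = -1958.6 / 2046.9808 ≈ -0.957

-0.957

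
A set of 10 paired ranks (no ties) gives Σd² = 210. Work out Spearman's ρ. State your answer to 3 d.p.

-0.273

ρ = 1 − 6Σd² / [n(n²−1)] = 1 − 6×210 / (10×99)
  = 1 − 1260/990 = 1 − 1.2727 ≈ -0.273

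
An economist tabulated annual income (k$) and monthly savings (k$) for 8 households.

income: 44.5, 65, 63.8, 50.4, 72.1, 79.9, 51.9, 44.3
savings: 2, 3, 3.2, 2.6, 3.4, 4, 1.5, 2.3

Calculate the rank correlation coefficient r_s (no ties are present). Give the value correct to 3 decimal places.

0.810

Rank income: 2, 6, 5, 3, 7, 8, 4, 1
Rank savings: 2, 5, 6, 4, 7, 8, 1, 3
d = rank(income) − rank(savings): 0, 1, -1, -1, 0, 0, 3, -2; Σd² = 16
ρ = 1 − 6Σd² / [n(n²−1)] = 1 − 6×16 / (8×63) = 1 − 96/504 ≈ 0.810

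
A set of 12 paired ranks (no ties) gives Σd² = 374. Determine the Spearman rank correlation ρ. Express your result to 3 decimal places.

-0.308

ρ = 1 − 6Σd² / [n(n²−1)] = 1 − 6×374 / (12×143)
  = 1 − 2244/1716 = 1 − 1.3077 ≈ -0.308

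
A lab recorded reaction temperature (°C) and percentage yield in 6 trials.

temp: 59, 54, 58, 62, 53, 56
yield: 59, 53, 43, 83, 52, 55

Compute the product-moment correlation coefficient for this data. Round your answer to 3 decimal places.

n = 6, Σx = 342, Σy = 345, Σx² = 19550, Σy² = 20757, Σxy = 19819
nΣxy − ΣxΣy = 118914 − 117990 = 924
nΣx² − (Σx)² = 117300 − 116964 = 336; nΣy² − (Σy)² = 124542 − 119025 = 5517
r = 924 / √(336 × 5517) = 924 / 1361.5109 ≈ 0.679

0.679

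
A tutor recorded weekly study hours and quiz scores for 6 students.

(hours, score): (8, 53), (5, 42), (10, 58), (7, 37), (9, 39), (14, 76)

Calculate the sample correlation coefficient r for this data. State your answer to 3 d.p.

0.854

n = 6, Σx = 53, Σy = 305, Σx² = 515, Σy² = 16603, Σxy = 2888
nΣxy − ΣxΣy = 17328 − 16165 = 1163
nΣx² − (Σx)² = 3090 − 2809 = 281; nΣy² − (Σy)² = 99618 − 93025 = 6593
r = 1163 / √(281 × 6593) = 1163 / 1361.1146 ≈ 0.854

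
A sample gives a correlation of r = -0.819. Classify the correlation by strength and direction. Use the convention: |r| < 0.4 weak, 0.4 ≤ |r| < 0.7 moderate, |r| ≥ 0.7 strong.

strong negative

r = -0.819 < 0 so the relationship is negative.
|r| = 0.819, which falls in the strong range.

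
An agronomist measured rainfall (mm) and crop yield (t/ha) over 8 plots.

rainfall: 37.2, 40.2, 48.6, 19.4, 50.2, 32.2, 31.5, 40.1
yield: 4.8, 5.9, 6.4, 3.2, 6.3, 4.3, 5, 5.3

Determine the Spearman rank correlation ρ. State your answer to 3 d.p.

0.905

Rank rainfall: 4, 6, 7, 1, 8, 3, 2, 5
Rank yield: 3, 6, 8, 1, 7, 2, 4, 5
d = rank(rainfall) − rank(yield): 1, 0, -1, 0, 1, 1, -2, 0; Σd² = 8
ρ = 1 − 6Σd² / [n(n²−1)] = 1 − 6×8 / (8×63) = 1 − 48/504 ≈ 0.905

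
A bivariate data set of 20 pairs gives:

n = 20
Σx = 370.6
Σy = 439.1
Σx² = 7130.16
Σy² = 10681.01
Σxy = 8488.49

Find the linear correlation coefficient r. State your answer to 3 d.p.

0.673

r = (nΣxy − ΣxΣy) / √[(nΣx² − (Σx)²)(nΣy² − (Σy)²)]
Numerator: 20×8488.49 − 370.6×439.1 = 7039.34
Denominator: √[(142603.2 − 137344.36)(213620.2 − 192808.81)] = √[5258.84 × 20811.39] = 10461.5377
r = 7039.34 / 10461.5377 ≈ 0.673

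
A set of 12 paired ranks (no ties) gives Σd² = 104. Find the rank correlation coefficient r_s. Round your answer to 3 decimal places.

0.636

ρ = 1 − 6Σd² / [n(n²−1)] = 1 − 6×104 / (12×143)
  = 1 − 624/1716 = 1 − 0.3636 ≈ 0.636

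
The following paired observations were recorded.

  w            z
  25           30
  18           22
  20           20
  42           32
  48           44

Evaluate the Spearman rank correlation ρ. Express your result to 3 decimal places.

Rank w: 3, 1, 2, 4, 5
Rank z: 3, 2, 1, 4, 5
d = rank(w) − rank(z): 0, -1, 1, 0, 0; Σd² = 2
ρ = 1 − 6Σd² / [n(n²−1)] = 1 − 6×2 / (5×24) = 1 − 12/120 ≈ 0.900

0.900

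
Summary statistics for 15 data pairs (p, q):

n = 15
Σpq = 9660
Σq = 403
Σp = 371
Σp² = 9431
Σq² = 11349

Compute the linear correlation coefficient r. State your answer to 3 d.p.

r = (nΣpq − ΣpΣq) / √[(nΣp² − (Σp)²)(nΣq² − (Σq)²)]
Numerator: 15×9660 − 371×403 = -4613
Denominator: √[(141465 − 137641)(170235 − 162409)] = √[3824 × 7826] = 5470.5232
r = -4613 / 5470.5232 ≈ -0.843

-0.843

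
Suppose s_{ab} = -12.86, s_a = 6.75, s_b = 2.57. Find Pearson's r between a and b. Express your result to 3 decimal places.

-0.741

r = Cov(a,b) / (s_a · s_b) = -12.86 / (6.75 × 2.57)
  = -12.86 / 17.3475 ≈ -0.741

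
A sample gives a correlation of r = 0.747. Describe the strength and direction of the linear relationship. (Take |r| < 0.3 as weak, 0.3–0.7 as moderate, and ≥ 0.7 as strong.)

strong positive

r = 0.747 > 0 so the relationship is positive.
|r| = 0.747, which falls in the strong range.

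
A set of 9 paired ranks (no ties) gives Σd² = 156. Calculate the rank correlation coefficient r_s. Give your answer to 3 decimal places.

ρ = 1 − 6Σd² / [n(n²−1)] = 1 − 6×156 / (9×80)
  = 1 − 936/720 = 1 − 1.3000 ≈ -0.300

-0.300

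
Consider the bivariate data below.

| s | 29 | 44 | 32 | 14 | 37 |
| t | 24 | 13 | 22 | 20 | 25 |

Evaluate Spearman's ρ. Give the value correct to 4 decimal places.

-0.1000

Rank s: 2, 5, 3, 1, 4
Rank t: 4, 1, 3, 2, 5
d = rank(s) − rank(t): -2, 4, 0, -1, -1; Σd² = 22
ρ = 1 − 6Σd² / [n(n²−1)] = 1 − 6×22 / (5×24) = 1 − 132/120 ≈ -0.1000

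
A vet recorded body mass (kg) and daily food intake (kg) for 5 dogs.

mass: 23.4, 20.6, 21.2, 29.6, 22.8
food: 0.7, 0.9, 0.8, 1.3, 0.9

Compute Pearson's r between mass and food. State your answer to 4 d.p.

0.8220

n = 5, Σx = 117.6, Σy = 4.6, Σx² = 2817.36, Σy² = 4.44, Σxy = 110.88
nΣxy − ΣxΣy = 554.4 − 540.96 = 13.44
nΣx² − (Σx)² = 14086.8 − 13829.76 = 257.04; nΣy² − (Σy)² = 22.2 − 21.16 = 1.04
r = 13.44 / √(257.04 × 1.04) = 13.44 / 16.3500 ≈ 0.8220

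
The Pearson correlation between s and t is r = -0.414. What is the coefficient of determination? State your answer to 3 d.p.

0.171

r² = (-0.414)² = 0.171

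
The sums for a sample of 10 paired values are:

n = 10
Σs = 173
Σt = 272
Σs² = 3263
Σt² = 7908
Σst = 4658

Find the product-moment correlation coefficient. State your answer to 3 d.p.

r = (nΣst − ΣsΣt) / √[(nΣs² − (Σs)²)(nΣt² − (Σt)²)]
Numerator: 10×4658 − 173×272 = -476
Denominator: √[(32630 − 29929)(79080 − 73984)] = √[2701 × 5096] = 3710.0264
r = -476 / 3710.0264 ≈ -0.128

-0.128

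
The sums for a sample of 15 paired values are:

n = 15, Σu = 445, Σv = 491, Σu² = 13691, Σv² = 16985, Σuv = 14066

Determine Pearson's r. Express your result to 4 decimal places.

-0.7486

r = (nΣuv − ΣuΣv) / √[(nΣu² − (Σu)²)(nΣv² − (Σv)²)]
Numerator: 15×14066 − 445×491 = -7505
Denominator: √[(205365 − 198025)(254775 − 241081)] = √[7340 × 13694] = 10025.6651
r = -7505 / 10025.6651 ≈ -0.7486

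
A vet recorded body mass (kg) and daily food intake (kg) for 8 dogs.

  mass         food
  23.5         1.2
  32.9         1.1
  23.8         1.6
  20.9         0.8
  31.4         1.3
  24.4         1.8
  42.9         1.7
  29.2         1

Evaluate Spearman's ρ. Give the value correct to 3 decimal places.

Rank mass: 2, 7, 3, 1, 6, 4, 8, 5
Rank food: 4, 3, 6, 1, 5, 8, 7, 2
d = rank(mass) − rank(food): -2, 4, -3, 0, 1, -4, 1, 3; Σd² = 56
ρ = 1 − 6Σd² / [n(n²−1)] = 1 − 6×56 / (8×63) = 1 − 336/504 ≈ 0.333

0.333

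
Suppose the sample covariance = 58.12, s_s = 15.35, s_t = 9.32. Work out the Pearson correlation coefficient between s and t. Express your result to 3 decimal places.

r = Cov(s,t) / (s_s · s_t) = 58.12 / (15.35 × 9.32)
  = 58.12 / 143.0620 ≈ 0.406

0.406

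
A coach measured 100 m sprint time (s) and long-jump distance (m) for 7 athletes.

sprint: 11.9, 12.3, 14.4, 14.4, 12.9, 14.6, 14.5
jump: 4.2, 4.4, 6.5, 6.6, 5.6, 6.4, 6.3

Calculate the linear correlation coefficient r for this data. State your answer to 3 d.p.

0.968

n = 7, Σx = 95, Σy = 40, Σx² = 1297.44, Σy² = 234.82, Σxy = 549.77
nΣxy − ΣxΣy = 3848.39 − 3800 = 48.39
nΣx² − (Σx)² = 9082.08 − 9025 = 57.08; nΣy² − (Σy)² = 1643.74 − 1600 = 43.74
r = 48.39 / √(57.08 × 43.74) = 48.39 / 49.9668 ≈ 0.968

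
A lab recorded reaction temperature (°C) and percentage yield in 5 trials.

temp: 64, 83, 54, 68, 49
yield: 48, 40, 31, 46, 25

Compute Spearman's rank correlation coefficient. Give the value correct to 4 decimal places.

0.6000

Rank temp: 3, 5, 2, 4, 1
Rank yield: 5, 3, 2, 4, 1
d = rank(temp) − rank(yield): -2, 2, 0, 0, 0; Σd² = 8
ρ = 1 − 6Σd² / [n(n²−1)] = 1 − 6×8 / (5×24) = 1 − 48/120 ≈ 0.6000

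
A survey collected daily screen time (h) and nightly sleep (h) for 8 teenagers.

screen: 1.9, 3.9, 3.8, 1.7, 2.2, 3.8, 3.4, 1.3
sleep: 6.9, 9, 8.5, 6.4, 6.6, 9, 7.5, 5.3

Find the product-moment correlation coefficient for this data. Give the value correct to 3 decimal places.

n = 8, Σx = 22, Σy = 59.2, Σx² = 68.68, Σy² = 450.72, Σxy = 172.5
nΣxy − ΣxΣy = 1380 − 1302.4 = 77.6
nΣx² − (Σx)² = 549.44 − 484 = 65.44; nΣy² − (Σy)² = 3605.76 − 3504.64 = 101.12
r = 77.6 / √(65.44 × 101.12) = 77.6 / 81.3467 ≈ 0.954

0.954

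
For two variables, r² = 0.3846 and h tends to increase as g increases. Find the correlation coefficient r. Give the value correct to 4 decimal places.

|r| = √0.3846 = 0.6202
The association is positive, so r = 0.6202.

0.6202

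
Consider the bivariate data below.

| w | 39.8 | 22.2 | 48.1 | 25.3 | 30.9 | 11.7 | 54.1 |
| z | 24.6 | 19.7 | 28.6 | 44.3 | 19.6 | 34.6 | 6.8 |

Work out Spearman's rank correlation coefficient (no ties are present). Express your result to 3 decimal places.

Rank w: 5, 2, 6, 3, 4, 1, 7
Rank z: 4, 3, 5, 7, 2, 6, 1
d = rank(w) − rank(z): 1, -1, 1, -4, 2, -5, 6; Σd² = 84
ρ = 1 − 6Σd² / [n(n²−1)] = 1 − 6×84 / (7×48) = 1 − 504/336 ≈ -0.500

-0.500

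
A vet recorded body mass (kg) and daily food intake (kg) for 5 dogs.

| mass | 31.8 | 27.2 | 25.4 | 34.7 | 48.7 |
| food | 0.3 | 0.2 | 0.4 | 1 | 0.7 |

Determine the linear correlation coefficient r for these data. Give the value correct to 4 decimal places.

n = 5, Σx = 167.8, Σy = 2.6, Σx² = 5972.02, Σy² = 1.78, Σxy = 93.93
nΣxy − ΣxΣy = 469.65 − 436.28 = 33.37
nΣx² − (Σx)² = 29860.1 − 28156.84 = 1703.26; nΣy² − (Σy)² = 8.9 − 6.76 = 2.14
r = 33.37 / √(1703.26 × 2.14) = 33.37 / 60.3736 ≈ 0.5527

0.5527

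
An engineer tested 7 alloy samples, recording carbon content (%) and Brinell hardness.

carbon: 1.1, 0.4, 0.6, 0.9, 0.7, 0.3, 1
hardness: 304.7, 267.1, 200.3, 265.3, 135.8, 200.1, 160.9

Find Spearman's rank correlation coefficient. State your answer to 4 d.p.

0.1786

Rank carbon: 7, 2, 3, 5, 4, 1, 6
Rank hardness: 7, 6, 4, 5, 1, 3, 2
d = rank(carbon) − rank(hardness): 0, -4, -1, 0, 3, -2, 4; Σd² = 46
ρ = 1 − 6Σd² / [n(n²−1)] = 1 − 6×46 / (7×48) = 1 − 276/336 ≈ 0.1786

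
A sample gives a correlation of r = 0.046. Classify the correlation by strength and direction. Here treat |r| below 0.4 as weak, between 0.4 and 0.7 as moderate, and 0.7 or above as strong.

weak positive

r = 0.046 > 0 so the relationship is positive.
|r| = 0.046, which falls in the weak range.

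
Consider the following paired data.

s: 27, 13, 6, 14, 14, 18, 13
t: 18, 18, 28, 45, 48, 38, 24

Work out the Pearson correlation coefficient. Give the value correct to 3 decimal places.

-0.208

n = 7, Σs = 105, Σt = 219, Σs² = 1819, Σt² = 7781, Σst = 3186
nΣst − ΣsΣt = 22302 − 22995 = -693
nΣs² − (Σs)² = 12733 − 11025 = 1708; nΣt² − (Σt)² = 54467 − 47961 = 6506
r = -693 / √(1708 × 6506) = -693 / 3333.5039 ≈ -0.208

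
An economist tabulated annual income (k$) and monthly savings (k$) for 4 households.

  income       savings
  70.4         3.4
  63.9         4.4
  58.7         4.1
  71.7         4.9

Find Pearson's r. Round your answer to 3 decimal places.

0.069

n = 4, Σx = 264.7, Σy = 16.8, Σx² = 17625.95, Σy² = 71.74, Σxy = 1112.52
nΣxy − ΣxΣy = 4450.08 − 4446.96 = 3.12
nΣx² − (Σx)² = 70503.8 − 70066.09 = 437.71; nΣy² − (Σy)² = 286.96 − 282.24 = 4.72
r = 3.12 / √(437.71 × 4.72) = 3.12 / 45.4532 ≈ 0.069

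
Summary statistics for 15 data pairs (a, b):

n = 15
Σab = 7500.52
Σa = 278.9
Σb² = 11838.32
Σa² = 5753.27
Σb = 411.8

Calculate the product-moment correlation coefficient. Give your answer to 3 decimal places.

-0.284

r = (nΣab − ΣaΣb) / √[(nΣa² − (Σa)²)(nΣb² − (Σb)²)]
Numerator: 15×7500.52 − 278.9×411.8 = -2343.22
Denominator: √[(86299.05 − 77785.21)(177574.8 − 169579.24)] = √[8513.84 × 7995.56] = 8250.6314
r = -2343.22 / 8250.6314 ≈ -0.284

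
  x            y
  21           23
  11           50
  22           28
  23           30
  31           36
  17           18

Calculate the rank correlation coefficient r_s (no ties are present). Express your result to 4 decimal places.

0.1429

Rank x: 3, 1, 4, 5, 6, 2
Rank y: 2, 6, 3, 4, 5, 1
d = rank(x) − rank(y): 1, -5, 1, 1, 1, 1; Σd² = 30
ρ = 1 − 6Σd² / [n(n²−1)] = 1 − 6×30 / (6×35) = 1 − 180/210 ≈ 0.1429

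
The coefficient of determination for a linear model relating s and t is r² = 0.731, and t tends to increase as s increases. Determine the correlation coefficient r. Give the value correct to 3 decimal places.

0.855

|r| = √0.731 = 0.855
The association is positive, so r = 0.855.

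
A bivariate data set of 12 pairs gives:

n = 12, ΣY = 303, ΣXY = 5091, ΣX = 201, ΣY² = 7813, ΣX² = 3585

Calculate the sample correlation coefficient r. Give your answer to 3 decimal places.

r = (nΣXY − ΣXΣY) / √[(nΣX² − (ΣX)²)(nΣY² − (ΣY)²)]
Numerator: 12×5091 − 201×303 = 189
Denominator: √[(43020 − 40401)(93756 − 91809)] = √[2619 × 1947] = 2258.1393
r = 189 / 2258.1393 ≈ 0.084

0.084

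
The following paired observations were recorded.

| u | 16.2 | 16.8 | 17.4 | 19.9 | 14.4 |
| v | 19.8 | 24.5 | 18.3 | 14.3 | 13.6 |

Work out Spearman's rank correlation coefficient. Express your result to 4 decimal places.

Rank u: 2, 3, 4, 5, 1
Rank v: 4, 5, 3, 2, 1
d = rank(u) − rank(v): -2, -2, 1, 3, 0; Σd² = 18
ρ = 1 − 6Σd² / [n(n²−1)] = 1 − 6×18 / (5×24) = 1 − 108/120 ≈ 0.1000

0.1000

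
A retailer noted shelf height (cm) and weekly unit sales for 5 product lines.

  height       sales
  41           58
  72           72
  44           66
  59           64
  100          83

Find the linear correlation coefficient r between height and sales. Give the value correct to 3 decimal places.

n = 5, Σx = 316, Σy = 343, Σx² = 22282, Σy² = 23889, Σxy = 22542
nΣxy − ΣxΣy = 112710 − 108388 = 4322
nΣx² − (Σx)² = 111410 − 99856 = 11554; nΣy² − (Σy)² = 119445 − 117649 = 1796
r = 4322 / √(11554 × 1796) = 4322 / 4555.3248 ≈ 0.949

0.949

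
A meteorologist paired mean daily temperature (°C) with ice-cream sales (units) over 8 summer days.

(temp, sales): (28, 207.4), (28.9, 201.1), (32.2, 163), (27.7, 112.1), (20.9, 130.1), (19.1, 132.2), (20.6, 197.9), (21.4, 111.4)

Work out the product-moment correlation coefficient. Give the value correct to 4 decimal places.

0.3486

n = 8, Σx = 198.8, Σy = 1255.2, Σx² = 5107.28, Σy² = 208568.6, Σxy = 31677.57
nΣxy − ΣxΣy = 253420.56 − 249533.76 = 3886.8
nΣx² − (Σx)² = 40858.24 − 39521.44 = 1336.8; nΣy² − (Σy)² = 1668548.8 − 1575527.04 = 93021.76
r = 3886.8 / √(1336.8 × 93021.76) = 3886.8 / 11151.2999 ≈ 0.3486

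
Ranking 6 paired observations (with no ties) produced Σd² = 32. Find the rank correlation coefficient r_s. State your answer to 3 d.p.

ρ = 1 − 6Σd² / [n(n²−1)] = 1 − 6×32 / (6×35)
  = 1 − 192/210 = 1 − 0.9143 ≈ 0.086

0.086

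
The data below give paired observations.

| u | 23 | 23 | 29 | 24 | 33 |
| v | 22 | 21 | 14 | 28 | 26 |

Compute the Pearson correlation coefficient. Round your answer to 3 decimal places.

-0.056

n = 5, Σu = 132, Σv = 111, Σu² = 3564, Σv² = 2581, Σuv = 2925
nΣuv − ΣuΣv = 14625 − 14652 = -27
nΣu² − (Σu)² = 17820 − 17424 = 396; nΣv² − (Σv)² = 12905 − 12321 = 584
r = -27 / √(396 × 584) = -27 / 480.8992 ≈ -0.056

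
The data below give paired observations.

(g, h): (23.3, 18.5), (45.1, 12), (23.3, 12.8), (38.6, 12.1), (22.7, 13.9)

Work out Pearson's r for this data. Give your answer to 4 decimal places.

n = 5, Σg = 153, Σh = 69.3, Σg² = 5125.04, Σh² = 989.71, Σgh = 2053.08
nΣgh − ΣgΣh = 10265.4 − 10602.9 = -337.5
nΣg² − (Σg)² = 25625.2 − 23409 = 2216.2; nΣh² − (Σh)² = 4948.55 − 4802.49 = 146.06
r = -337.5 / √(2216.2 × 146.06) = -337.5 / 568.9448 ≈ -0.5932

-0.5932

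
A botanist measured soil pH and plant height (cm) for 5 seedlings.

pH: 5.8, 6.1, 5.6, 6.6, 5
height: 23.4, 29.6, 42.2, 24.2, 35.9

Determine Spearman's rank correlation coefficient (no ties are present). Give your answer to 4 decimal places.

Rank pH: 3, 4, 2, 5, 1
Rank height: 1, 3, 5, 2, 4
d = rank(pH) − rank(height): 2, 1, -3, 3, -3; Σd² = 32
ρ = 1 − 6Σd² / [n(n²−1)] = 1 − 6×32 / (5×24) = 1 − 192/120 ≈ -0.6000

-0.6000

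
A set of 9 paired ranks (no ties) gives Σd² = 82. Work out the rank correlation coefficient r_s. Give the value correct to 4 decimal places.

ρ = 1 − 6Σd² / [n(n²−1)] = 1 − 6×82 / (9×80)
  = 1 − 492/720 = 1 − 0.68333 ≈ 0.3167

0.3167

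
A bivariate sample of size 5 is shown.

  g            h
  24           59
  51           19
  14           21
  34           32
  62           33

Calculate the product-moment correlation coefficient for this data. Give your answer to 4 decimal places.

-0.2046

n = 5, Σg = 185, Σh = 164, Σg² = 8373, Σh² = 6396, Σgh = 5813
nΣgh − ΣgΣh = 29065 − 30340 = -1275
nΣg² − (Σg)² = 41865 − 34225 = 7640; nΣh² − (Σh)² = 31980 − 26896 = 5084
r = -1275 / √(7640 × 5084) = -1275 / 6232.3158 ≈ -0.2046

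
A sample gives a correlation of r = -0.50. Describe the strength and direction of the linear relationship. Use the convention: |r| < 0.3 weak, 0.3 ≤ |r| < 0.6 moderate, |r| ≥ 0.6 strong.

r = -0.50 < 0 so the relationship is negative.
|r| = 0.50, which falls in the moderate range.

moderate negative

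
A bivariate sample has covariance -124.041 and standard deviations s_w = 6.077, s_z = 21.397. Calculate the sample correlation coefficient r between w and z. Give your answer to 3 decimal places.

r = Cov(w,z) / (s_w · s_z) = -124.041 / (6.077 × 21.397)
  = -124.041 / 130.0296 ≈ -0.954

-0.954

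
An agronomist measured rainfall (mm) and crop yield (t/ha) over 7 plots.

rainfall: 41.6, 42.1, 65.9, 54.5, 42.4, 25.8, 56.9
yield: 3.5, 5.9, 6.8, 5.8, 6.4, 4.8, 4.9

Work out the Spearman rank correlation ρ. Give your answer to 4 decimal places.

Rank rainfall: 2, 3, 7, 5, 4, 1, 6
Rank yield: 1, 5, 7, 4, 6, 2, 3
d = rank(rainfall) − rank(yield): 1, -2, 0, 1, -2, -1, 3; Σd² = 20
ρ = 1 − 6Σd² / [n(n²−1)] = 1 − 6×20 / (7×48) = 1 − 120/336 ≈ 0.6429

0.6429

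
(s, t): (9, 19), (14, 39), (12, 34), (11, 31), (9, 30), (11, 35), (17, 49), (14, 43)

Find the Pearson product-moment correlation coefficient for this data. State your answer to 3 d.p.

0.924

n = 8, Σs = 97, Σt = 280, Σs² = 1229, Σt² = 10374, Σst = 3556
nΣst − ΣsΣt = 28448 − 27160 = 1288
nΣs² − (Σs)² = 9832 − 9409 = 423; nΣt² − (Σt)² = 82992 − 78400 = 4592
r = 1288 / √(423 × 4592) = 1288 / 1393.7059 ≈ 0.924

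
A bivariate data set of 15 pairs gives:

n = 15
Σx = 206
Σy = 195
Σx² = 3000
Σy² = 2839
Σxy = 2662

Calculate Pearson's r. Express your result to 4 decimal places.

-0.0702

r = (nΣxy − ΣxΣy) / √[(nΣx² − (Σx)²)(nΣy² − (Σy)²)]
Numerator: 15×2662 − 206×195 = -240
Denominator: √[(45000 − 42436)(42585 − 38025)] = √[2564 × 4560] = 3419.3333
r = -240 / 3419.3333 ≈ -0.0702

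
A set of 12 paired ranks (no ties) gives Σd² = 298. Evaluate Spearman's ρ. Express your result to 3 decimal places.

ρ = 1 − 6Σd² / [n(n²−1)] = 1 − 6×298 / (12×143)
  = 1 − 1788/1716 = 1 − 1.0420 ≈ -0.042

-0.042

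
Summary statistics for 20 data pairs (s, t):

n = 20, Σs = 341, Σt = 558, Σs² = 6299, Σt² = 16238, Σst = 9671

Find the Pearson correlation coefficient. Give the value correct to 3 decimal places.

r = (nΣst − ΣsΣt) / √[(nΣs² − (Σs)²)(nΣt² − (Σt)²)]
Numerator: 20×9671 − 341×558 = 3142
Denominator: √[(125980 − 116281)(324760 − 311364)] = √[9699 × 13396] = 11398.5878
r = 3142 / 11398.5878 ≈ 0.276

0.276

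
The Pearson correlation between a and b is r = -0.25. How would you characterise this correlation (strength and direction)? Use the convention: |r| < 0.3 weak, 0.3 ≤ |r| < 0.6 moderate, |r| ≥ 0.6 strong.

r = -0.25 < 0 so the relationship is negative.
|r| = 0.25, which falls in the weak range.

weak negative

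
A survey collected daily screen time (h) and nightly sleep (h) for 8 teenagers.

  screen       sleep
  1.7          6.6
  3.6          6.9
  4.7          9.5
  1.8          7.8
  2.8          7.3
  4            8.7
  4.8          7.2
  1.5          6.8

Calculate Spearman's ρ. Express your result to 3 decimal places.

Rank screen: 2, 5, 7, 3, 4, 6, 8, 1
Rank sleep: 1, 3, 8, 6, 5, 7, 4, 2
d = rank(screen) − rank(sleep): 1, 2, -1, -3, -1, -1, 4, -1; Σd² = 34
ρ = 1 − 6Σd² / [n(n²−1)] = 1 − 6×34 / (8×63) = 1 − 204/504 ≈ 0.595

0.595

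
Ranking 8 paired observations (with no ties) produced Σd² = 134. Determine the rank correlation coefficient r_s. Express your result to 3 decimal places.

ρ = 1 − 6Σd² / [n(n²−1)] = 1 − 6×134 / (8×63)
  = 1 − 804/504 = 1 − 1.5952 ≈ -0.595

-0.595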